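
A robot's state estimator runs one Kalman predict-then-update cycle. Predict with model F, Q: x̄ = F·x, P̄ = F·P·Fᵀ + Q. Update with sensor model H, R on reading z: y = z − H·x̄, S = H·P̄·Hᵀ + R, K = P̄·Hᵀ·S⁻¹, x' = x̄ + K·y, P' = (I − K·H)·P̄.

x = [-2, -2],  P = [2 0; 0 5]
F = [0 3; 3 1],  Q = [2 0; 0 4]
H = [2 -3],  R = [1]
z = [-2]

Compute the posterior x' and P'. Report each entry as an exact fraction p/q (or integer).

x̄ = F·x = [-6, -8]
P̄ = F·P·Fᵀ + Q = [47 15; 15 27]
y = z − H·x̄ = [-14]
S = H·P̄·Hᵀ + R = [252]
K = P̄·Hᵀ·S⁻¹ = [7/36; -17/84]
x' = x̄ + K·y = [-157/18, -31/6]
P' = (I − K·H)·P̄ = [1349/36 299/12; 299/12 467/28]

x' = [-157/18, -31/6]
P' = [1349/36 299/12; 299/12 467/28]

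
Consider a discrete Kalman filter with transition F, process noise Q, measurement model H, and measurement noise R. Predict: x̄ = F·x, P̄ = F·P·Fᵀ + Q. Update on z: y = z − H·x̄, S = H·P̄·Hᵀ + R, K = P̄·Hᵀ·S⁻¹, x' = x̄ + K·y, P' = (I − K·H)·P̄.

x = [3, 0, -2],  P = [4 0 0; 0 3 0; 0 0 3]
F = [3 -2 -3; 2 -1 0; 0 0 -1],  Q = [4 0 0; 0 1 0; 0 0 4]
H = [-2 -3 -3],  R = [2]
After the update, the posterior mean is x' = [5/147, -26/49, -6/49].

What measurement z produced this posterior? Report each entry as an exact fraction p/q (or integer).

z = [2]

x̄ = F·x = [15, 6, 2]
P̄ = F·P·Fᵀ + Q = [79 30 9; 30 20 0; 9 0 7]
S = H·P̄·Hᵀ + R = [1029]
K = P̄·Hᵀ·S⁻¹ = [-275/1029; -40/343; -13/343]
x' − x̄ = [-2200/147, -320/49, -104/49] = K·y
y = (KᵀK)⁻¹·Kᵀ·(x' − x̄) = [56]
z = y + H·x̄ = [56] + [-54] = [2]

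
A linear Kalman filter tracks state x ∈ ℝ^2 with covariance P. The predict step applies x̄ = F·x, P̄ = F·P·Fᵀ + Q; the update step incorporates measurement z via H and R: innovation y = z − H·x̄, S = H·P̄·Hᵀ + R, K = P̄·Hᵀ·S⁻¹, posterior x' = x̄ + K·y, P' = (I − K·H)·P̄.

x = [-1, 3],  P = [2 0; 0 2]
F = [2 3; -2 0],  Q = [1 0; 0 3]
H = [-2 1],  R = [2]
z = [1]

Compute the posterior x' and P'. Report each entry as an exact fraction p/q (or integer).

x̄ = F·x = [7, 2]
P̄ = F·P·Fᵀ + Q = [27 -8; -8 11]
y = z − H·x̄ = [13]
S = H·P̄·Hᵀ + R = [153]
K = P̄·Hᵀ·S⁻¹ = [-62/153; 3/17]
x' = x̄ + K·y = [265/153, 73/17]
P' = (I − K·H)·P̄ = [287/153 50/17; 50/17 106/17]

x' = [265/153, 73/17]
P' = [287/153 50/17; 50/17 106/17]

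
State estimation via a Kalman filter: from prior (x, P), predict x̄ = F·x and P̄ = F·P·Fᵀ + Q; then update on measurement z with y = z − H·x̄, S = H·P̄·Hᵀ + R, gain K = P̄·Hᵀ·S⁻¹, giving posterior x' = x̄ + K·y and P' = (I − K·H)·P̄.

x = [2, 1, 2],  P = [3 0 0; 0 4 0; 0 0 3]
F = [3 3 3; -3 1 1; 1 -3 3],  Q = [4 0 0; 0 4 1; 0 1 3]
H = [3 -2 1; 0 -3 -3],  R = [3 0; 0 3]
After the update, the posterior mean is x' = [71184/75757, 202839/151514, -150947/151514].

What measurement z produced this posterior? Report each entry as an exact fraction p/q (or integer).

z = [-1, -1]

x̄ = F·x = [15, -3, 5]
P̄ = F·P·Fᵀ + Q = [94 -6 0; -6 38 -11; 0 -11 69]
S = H·P̄·Hᵀ + R = [1186 42; 42 768]
K = P̄·Hᵀ·S⁻¹ = [18753/75757 750/75757; -12873/151514 -7638/75757; 6433/75757 -35031/151514]
x' − x̄ = [-1065171/75757, 657381/151514, -908517/151514] = K·y
y = (KᵀK)⁻¹·Kᵀ·(x' − x̄) = [-57, 5]
z = y + H·x̄ = [-57, 5] + [56, -6] = [-1, -1]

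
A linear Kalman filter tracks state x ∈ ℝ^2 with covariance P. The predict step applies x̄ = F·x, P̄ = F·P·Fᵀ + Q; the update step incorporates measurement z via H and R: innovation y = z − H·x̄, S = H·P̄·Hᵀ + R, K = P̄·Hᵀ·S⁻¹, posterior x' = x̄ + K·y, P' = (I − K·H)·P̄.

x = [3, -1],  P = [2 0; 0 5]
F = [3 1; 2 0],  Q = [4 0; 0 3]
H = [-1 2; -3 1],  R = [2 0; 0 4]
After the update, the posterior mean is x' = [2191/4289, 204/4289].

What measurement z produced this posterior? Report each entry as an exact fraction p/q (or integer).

x̄ = F·x = [8, 6]
P̄ = F·P·Fᵀ + Q = [27 12; 12 11]
S = H·P̄·Hᵀ + R = [25 19; 19 186]
K = P̄·Hᵀ·S⁻¹ = [753/4289 -1668/4289; 2335/4289 -815/4289]
x' − x̄ = [-32121/4289, -25530/4289] = K·y
y = (KᵀK)⁻¹·Kᵀ·(x' − x̄) = [-5, 17]
z = y + H·x̄ = [-5, 17] + [4, -18] = [-1, -1]

z = [-1, -1]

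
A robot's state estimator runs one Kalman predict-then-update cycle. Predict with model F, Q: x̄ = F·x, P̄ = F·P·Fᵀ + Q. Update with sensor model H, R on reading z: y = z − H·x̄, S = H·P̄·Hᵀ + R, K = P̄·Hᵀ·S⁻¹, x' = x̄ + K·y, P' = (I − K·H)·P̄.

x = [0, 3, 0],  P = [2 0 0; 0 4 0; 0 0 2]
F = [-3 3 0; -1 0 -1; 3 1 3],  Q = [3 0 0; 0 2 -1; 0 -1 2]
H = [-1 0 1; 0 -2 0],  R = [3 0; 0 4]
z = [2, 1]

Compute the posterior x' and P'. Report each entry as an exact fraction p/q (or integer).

x' = [3147/874, -33/46, 2308/437]
P' = [7386/437 -27/23 6405/437; -27/23 17/23 -30/23; 6405/437 -30/23 6672/437]

x̄ = F·x = [9, 0, 3]
P̄ = F·P·Fᵀ + Q = [57 6 -6; 6 6 -13; -6 -13 42]
y = z − H·x̄ = [8, 1]
S = H·P̄·Hᵀ + R = [114 38; 38 28]
K = P̄·Hᵀ·S⁻¹ = [-327/437 27/46; -1/23 -17/46; 89/437 15/23]
x' = x̄ + K·y = [3147/874, -33/46, 2308/437]
P' = (I − K·H)·P̄ = [7386/437 -27/23 6405/437; -27/23 17/23 -30/23; 6405/437 -30/23 6672/437]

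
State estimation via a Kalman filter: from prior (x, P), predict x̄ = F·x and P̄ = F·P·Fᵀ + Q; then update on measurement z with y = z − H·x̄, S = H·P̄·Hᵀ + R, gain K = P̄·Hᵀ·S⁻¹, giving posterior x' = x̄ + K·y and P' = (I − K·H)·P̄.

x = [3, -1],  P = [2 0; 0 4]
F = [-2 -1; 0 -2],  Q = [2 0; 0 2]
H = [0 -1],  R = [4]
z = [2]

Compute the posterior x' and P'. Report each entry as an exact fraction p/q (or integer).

x' = [-71/11, -14/11]
P' = [122/11 16/11; 16/11 36/11]

x̄ = F·x = [-5, 2]
P̄ = F·P·Fᵀ + Q = [14 8; 8 18]
y = z − H·x̄ = [4]
S = H·P̄·Hᵀ + R = [22]
K = P̄·Hᵀ·S⁻¹ = [-4/11; -9/11]
x' = x̄ + K·y = [-71/11, -14/11]
P' = (I − K·H)·P̄ = [122/11 16/11; 16/11 36/11]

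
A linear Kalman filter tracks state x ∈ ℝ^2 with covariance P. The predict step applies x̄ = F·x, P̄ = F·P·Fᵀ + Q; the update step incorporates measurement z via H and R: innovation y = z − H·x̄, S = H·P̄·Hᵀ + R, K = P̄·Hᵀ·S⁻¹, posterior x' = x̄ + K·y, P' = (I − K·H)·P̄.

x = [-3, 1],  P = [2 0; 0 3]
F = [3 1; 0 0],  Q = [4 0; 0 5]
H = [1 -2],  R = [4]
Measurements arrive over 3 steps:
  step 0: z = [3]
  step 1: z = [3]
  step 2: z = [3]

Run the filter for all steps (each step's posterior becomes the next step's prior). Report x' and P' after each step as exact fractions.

step 0: x' = [-117/49, -110/49], P' = [600/49 250/49; 250/49 145/49]
step 1: x' = [561/443, -320/443], P' = [173784/8417 72410/8417; 72410/8417 37185/8417]
step 2: x' = [6829635/2271377, 6460/2271377], P' = [49664856/2271377 20693690/2271377; 20693690/2271377 10515185/2271377]

step 0: x̄ = F·x = [-8, 0]
step 0: P̄ = F·P·Fᵀ + Q = [25 0; 0 5]
step 0: y = z − H·x̄ = [11]
step 0: S = H·P̄·Hᵀ + R = [49]
step 0: K = P̄·Hᵀ·S⁻¹ = [25/49; -10/49]
step 0: x' = x̄ + K·y = [-117/49, -110/49]
step 0: P' = (I − K·H)·P̄ = [600/49 250/49; 250/49 145/49]
step 1: x̄ = F·x = [-461/49, 0]
step 1: P̄ = F·P·Fᵀ + Q = [7241/49 0; 0 5]
step 1: y = z − H·x̄ = [608/49]
step 1: S = H·P̄·Hᵀ + R = [8417/49]
step 1: K = P̄·Hᵀ·S⁻¹ = [7241/8417; -490/8417]
step 1: x' = x̄ + K·y = [561/443, -320/443]
step 1: P' = (I − K·H)·P̄ = [173784/8417 72410/8417; 72410/8417 37185/8417]
step 2: x̄ = F·x = [1363/443, 0]
step 2: P̄ = F·P·Fᵀ + Q = [2069369/8417 0; 0 5]
step 2: y = z − H·x̄ = [-34/443]
step 2: S = H·P̄·Hᵀ + R = [2271377/8417]
step 2: K = P̄·Hᵀ·S⁻¹ = [2069369/2271377; -84170/2271377]
step 2: x' = x̄ + K·y = [6829635/2271377, 6460/2271377]
step 2: P' = (I − K·H)·P̄ = [49664856/2271377 20693690/2271377; 20693690/2271377 10515185/2271377]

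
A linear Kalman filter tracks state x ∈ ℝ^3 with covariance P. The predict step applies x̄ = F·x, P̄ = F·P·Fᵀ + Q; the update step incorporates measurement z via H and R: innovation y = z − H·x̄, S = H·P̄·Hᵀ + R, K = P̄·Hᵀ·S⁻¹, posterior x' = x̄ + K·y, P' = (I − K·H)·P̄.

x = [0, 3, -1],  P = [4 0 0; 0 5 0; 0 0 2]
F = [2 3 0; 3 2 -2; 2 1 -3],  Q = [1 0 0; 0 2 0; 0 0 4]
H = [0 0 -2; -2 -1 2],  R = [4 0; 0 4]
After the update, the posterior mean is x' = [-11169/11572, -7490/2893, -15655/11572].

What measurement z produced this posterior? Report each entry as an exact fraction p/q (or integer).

x̄ = F·x = [9, 8, 6]
P̄ = F·P·Fᵀ + Q = [62 54 31; 54 66 46; 31 46 43]
S = H·P̄·Hᵀ + R = [176 44; 44 274]
K = P̄·Hᵀ·S⁻¹ = [-2971/11572 -201/526; -1350/2893 -59/263; -5649/11572 -1/526]
x' − x̄ = [-115317/11572, -30634/2893, -85087/11572] = K·y
y = (KᵀK)⁻¹·Kᵀ·(x' − x̄) = [15, 16]
z = y + H·x̄ = [15, 16] + [-12, -14] = [3, 2]

z = [3, 2]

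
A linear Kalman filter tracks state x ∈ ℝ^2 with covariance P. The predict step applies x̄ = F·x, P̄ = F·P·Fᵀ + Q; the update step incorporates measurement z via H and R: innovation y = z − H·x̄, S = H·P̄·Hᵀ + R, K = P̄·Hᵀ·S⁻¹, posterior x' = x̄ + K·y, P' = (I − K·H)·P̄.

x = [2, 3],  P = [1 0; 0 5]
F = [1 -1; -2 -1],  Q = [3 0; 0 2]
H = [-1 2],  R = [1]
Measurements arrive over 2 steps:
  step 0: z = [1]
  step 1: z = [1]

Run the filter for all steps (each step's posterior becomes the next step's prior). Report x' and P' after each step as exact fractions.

step 0: x̄ = F·x = [-1, -7]
step 0: P̄ = F·P·Fᵀ + Q = [9 3; 3 11]
step 0: y = z − H·x̄ = [14]
step 0: S = H·P̄·Hᵀ + R = [42]
step 0: K = P̄·Hᵀ·S⁻¹ = [-1/14; 19/42]
step 0: x' = x̄ + K·y = [-2, -2/3]
step 0: P' = (I − K·H)·P̄ = [123/14 61/14; 61/14 101/42]
step 1: x̄ = F·x = [-4/3, 14/3]
step 1: P̄ = F·P·Fᵀ + Q = [115/21 -227/21; -227/21 2393/42]
step 1: y = z − H·x̄ = [-29/3]
step 1: S = H·P̄·Hᵀ + R = [5830/21]
step 1: K = P̄·Hᵀ·S⁻¹ = [-569/5830; 262/583]
step 1: x' = x̄ + K·y = [-2273/5830, 188/583]
step 1: P' = (I − K·H)·P̄ = [16509/5830 797/583; 797/583 1059/1166]

step 0: x' = [-2, -2/3], P' = [123/14 61/14; 61/14 101/42]
step 1: x' = [-2273/5830, 188/583], P' = [16509/5830 797/583; 797/583 1059/1166]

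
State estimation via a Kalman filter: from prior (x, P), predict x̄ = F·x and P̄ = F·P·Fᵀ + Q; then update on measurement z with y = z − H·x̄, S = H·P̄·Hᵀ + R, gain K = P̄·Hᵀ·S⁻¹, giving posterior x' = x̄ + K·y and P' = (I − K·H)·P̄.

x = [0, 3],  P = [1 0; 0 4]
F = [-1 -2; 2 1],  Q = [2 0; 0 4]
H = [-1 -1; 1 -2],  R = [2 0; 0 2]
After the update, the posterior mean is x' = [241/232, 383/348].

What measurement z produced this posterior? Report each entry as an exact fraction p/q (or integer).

x̄ = F·x = [-6, 3]
P̄ = F·P·Fᵀ + Q = [19 -10; -10 12]
S = H·P̄·Hᵀ + R = [13 -5; -5 109]
K = P̄·Hᵀ·S⁻¹ = [-131/232 77/232; -97/348 -113/348]
x' − x̄ = [1633/232, -661/348] = K·y
y = (KᵀK)⁻¹·Kᵀ·(x' − x̄) = [-6, 11]
z = y + H·x̄ = [-6, 11] + [3, -12] = [-3, -1]

z = [-3, -1]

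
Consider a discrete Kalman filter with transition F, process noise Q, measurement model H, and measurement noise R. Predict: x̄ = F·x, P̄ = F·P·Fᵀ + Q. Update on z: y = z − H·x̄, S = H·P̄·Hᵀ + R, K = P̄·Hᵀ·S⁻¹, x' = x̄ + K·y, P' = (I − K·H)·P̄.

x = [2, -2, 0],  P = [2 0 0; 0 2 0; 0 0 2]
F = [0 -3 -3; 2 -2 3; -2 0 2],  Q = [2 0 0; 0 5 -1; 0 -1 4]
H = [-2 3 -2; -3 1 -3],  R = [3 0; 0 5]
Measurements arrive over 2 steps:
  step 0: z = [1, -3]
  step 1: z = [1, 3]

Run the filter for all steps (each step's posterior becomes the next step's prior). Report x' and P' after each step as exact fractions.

step 0: x' = [107747/17063, 50159/34126, -161235/34126], P' = [310490/17063 8208/17063 -299669/17063; 8208/17063 15621/17063 9243/34126; -299669/17063 9243/34126 609559/34126]
step 1: x' = [2951743092/2725195615, -1708298486/2725195615, -6744827699/2725195615], P' = [170155447204/2725195615 -5538139737/2725195615 -174760785718/2725195615; -5538139737/2725195615 2512523061/2725195615 7618443504/2725195615; -174760785718/2725195615 7618443504/2725195615 181949672506/2725195615]

step 0: x̄ = F·x = [6, 8, -4]
step 0: P̄ = F·P·Fᵀ + Q = [38 -6 -12; -6 39 3; -12 3 20]
step 0: y = z − H·x̄ = [-19, -5]
step 0: S = H·P̄·Hᵀ + R = [526 354; 354 368]
step 0: K = P̄·Hᵀ·S⁻¹ = [994/17063 -4851/17063; 7068/17063 -9147/34126; 2429/34126 -2142/17063]
step 0: x' = x̄ + K·y = [107747/17063, 50159/34126, -161235/34126]
step 0: P' = (I − K·H)·P̄ = [310490/17063 8208/17063 -299669/17063; 8208/17063 15621/17063 9243/34126; -299669/17063 9243/34126 609559/34126]
step 1: x̄ = F·x = [166614/17063, -153035/34126, -376729/17063]
step 1: P̄ = F·P·Fᵀ + Q = [6001835/34126 -914388/17063 -3605172/17063; -914388/17063 831249/34126 1183338/17063; -3605172/17063 1183338/17063 4926682/17063]
step 1: y = z − H·x̄ = [-347229/34126, -1005277/34126]
step 1: S = H·P̄·Hᵀ + R = [6866863/34126 5183913/34126; 5183913/34126 5342539/17063]
step 1: K = P̄·Hᵀ·S⁻¹ = [-2467914061/2725195615 1655575161/2725195615; 1125653883/2725195615 -745677648/2725195615; 2825852312/2725195615 -2789643372/2725195615]
step 1: x' = x̄ + K·y = [2951743092/2725195615, -1708298486/2725195615, -6744827699/2725195615]
step 1: P' = (I − K·H)·P̄ = [170155447204/2725195615 -5538139737/2725195615 -174760785718/2725195615; -5538139737/2725195615 2512523061/2725195615 7618443504/2725195615; -174760785718/2725195615 7618443504/2725195615 181949672506/2725195615]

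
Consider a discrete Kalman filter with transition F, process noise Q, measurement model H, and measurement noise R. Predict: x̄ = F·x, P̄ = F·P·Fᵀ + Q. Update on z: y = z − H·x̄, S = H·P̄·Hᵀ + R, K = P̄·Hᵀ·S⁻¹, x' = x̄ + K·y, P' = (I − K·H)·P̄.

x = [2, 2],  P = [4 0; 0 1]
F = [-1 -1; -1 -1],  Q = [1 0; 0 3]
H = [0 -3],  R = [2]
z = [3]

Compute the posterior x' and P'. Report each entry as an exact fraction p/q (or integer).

x' = [-161/74, -40/37]
P' = [219/74 5/37; 5/37 8/37]

x̄ = F·x = [-4, -4]
P̄ = F·P·Fᵀ + Q = [6 5; 5 8]
y = z − H·x̄ = [-9]
S = H·P̄·Hᵀ + R = [74]
K = P̄·Hᵀ·S⁻¹ = [-15/74; -12/37]
x' = x̄ + K·y = [-161/74, -40/37]
P' = (I − K·H)·P̄ = [219/74 5/37; 5/37 8/37]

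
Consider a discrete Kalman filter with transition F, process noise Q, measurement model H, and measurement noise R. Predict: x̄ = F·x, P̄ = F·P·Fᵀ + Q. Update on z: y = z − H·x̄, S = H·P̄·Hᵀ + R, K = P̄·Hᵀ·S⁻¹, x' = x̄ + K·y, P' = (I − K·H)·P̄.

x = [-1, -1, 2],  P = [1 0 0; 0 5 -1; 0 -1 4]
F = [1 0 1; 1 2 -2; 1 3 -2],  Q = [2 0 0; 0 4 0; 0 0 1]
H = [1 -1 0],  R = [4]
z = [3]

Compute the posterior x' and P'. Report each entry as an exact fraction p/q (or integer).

x̄ = F·x = [1, -7, -8]
P̄ = F·P·Fᵀ + Q = [7 -9 -10; -9 49 57; -10 57 75]
y = z − H·x̄ = [-5]
S = H·P̄·Hᵀ + R = [78]
K = P̄·Hᵀ·S⁻¹ = [8/39; -29/39; -67/78]
x' = x̄ + K·y = [-1/39, -128/39, -289/78]
P' = (I − K·H)·P̄ = [145/39 113/39 146/39; 113/39 229/39 280/39; 146/39 280/39 1361/78]

x' = [-1/39, -128/39, -289/78]
P' = [145/39 113/39 146/39; 113/39 229/39 280/39; 146/39 280/39 1361/78]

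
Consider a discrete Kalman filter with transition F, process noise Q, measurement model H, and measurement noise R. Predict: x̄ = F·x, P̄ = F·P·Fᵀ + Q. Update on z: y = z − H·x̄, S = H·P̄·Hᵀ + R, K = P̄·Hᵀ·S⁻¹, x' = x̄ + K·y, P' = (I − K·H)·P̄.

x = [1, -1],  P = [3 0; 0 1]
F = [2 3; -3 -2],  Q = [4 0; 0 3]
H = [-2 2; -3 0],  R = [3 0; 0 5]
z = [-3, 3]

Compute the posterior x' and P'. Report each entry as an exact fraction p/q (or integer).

x̄ = F·x = [-1, -1]
P̄ = F·P·Fᵀ + Q = [25 -24; -24 34]
y = z − H·x̄ = [-3, 0]
S = H·P̄·Hᵀ + R = [431 294; 294 230]
K = P̄·Hᵀ·S⁻¹ = [-245/6347 -3513/12694; 2756/6347 -1536/6347]
x' = x̄ + K·y = [-5612/6347, -14615/6347]
P' = (I − K·H)·P̄ = [5855/12694 2560/6347; 2560/6347 6694/6347]

x' = [-5612/6347, -14615/6347]
P' = [5855/12694 2560/6347; 2560/6347 6694/6347]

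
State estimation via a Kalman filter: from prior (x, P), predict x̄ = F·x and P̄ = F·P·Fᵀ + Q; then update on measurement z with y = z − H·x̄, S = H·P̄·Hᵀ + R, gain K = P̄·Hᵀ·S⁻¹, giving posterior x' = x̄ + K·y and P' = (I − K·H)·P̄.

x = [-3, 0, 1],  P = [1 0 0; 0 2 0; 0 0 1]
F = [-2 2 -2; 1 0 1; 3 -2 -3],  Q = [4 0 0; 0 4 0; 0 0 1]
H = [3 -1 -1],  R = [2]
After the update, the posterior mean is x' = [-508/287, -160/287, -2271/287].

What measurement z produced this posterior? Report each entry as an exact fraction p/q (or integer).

x̄ = F·x = [4, -2, -12]
P̄ = F·P·Fᵀ + Q = [20 -4 -8; -4 6 0; -8 0 27]
S = H·P̄·Hᵀ + R = [287]
K = P̄·Hᵀ·S⁻¹ = [72/287; -18/287; -51/287]
x' − x̄ = [-1656/287, 414/287, 1173/287] = K·y
y = (KᵀK)⁻¹·Kᵀ·(x' − x̄) = [-23]
z = y + H·x̄ = [-23] + [26] = [3]

z = [3]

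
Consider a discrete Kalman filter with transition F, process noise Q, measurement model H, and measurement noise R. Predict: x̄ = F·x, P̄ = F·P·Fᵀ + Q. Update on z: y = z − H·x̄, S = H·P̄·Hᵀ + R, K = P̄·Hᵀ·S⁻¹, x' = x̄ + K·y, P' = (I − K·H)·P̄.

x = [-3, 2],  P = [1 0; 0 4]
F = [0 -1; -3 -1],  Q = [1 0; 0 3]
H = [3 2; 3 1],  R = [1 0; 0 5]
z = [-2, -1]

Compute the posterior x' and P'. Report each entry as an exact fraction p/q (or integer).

x̄ = F·x = [-2, 7]
P̄ = F·P·Fᵀ + Q = [5 4; 4 16]
y = z − H·x̄ = [-10, -2]
S = H·P̄·Hᵀ + R = [158 113; 113 90]
K = P̄·Hᵀ·S⁻¹ = [-77/1451 403/1451; 796/1451 -548/1451]
x' = x̄ + K·y = [-2938/1451, 3293/1451]
P' = (I − K·H)·P̄ = [1369/1451 -2092/1451; -2092/1451 3536/1451]

x' = [-2938/1451, 3293/1451]
P' = [1369/1451 -2092/1451; -2092/1451 3536/1451]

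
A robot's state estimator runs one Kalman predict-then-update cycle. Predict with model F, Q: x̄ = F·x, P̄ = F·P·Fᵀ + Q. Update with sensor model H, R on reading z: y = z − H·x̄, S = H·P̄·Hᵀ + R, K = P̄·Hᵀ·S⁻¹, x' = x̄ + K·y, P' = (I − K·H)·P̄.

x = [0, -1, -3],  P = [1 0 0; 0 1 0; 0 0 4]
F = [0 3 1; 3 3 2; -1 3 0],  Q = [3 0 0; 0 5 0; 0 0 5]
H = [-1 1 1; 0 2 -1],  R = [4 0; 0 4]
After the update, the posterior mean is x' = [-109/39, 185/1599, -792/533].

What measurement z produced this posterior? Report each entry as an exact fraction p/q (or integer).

z = [2, 2]

x̄ = F·x = [-6, -9, -3]
P̄ = F·P·Fᵀ + Q = [16 17 9; 17 39 6; 9 6 15]
S = H·P̄·Hᵀ + R = [34 44; 44 151]
K = P̄·Hᵀ·S⁻¹ = [5/39 5/39; 530/1599 608/1599; 324/533 -105/533]
x' − x̄ = [125/39, 14576/1599, 807/533] = K·y
y = (KᵀK)⁻¹·Kᵀ·(x' − x̄) = [8, 17]
z = y + H·x̄ = [8, 17] + [-6, -15] = [2, 2]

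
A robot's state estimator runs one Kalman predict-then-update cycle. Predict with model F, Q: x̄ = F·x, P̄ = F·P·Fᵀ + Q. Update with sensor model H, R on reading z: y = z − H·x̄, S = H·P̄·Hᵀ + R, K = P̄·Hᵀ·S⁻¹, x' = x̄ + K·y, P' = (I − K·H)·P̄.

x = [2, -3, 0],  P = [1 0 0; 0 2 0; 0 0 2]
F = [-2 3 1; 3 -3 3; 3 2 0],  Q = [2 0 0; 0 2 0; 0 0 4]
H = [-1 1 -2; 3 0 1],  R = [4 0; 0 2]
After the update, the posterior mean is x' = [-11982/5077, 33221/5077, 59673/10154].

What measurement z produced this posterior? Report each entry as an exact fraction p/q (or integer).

x̄ = F·x = [-13, 15, 0]
P̄ = F·P·Fᵀ + Q = [26 -18 6; -18 47 -3; 6 -3 21]
S = H·P̄·Hᵀ + R = [233 -219; -219 293]
K = P̄·Hᵀ·S⁻¹ = [497/5077 1827/5077; 2080/5077 567/5077; -3201/10154 -1041/10154]
x' − x̄ = [54019/5077, -42934/5077, 59673/10154] = K·y
y = (KᵀK)⁻¹·Kᵀ·(x' − x̄) = [-31, 38]
z = y + H·x̄ = [-31, 38] + [28, -39] = [-3, -1]

z = [-3, -1]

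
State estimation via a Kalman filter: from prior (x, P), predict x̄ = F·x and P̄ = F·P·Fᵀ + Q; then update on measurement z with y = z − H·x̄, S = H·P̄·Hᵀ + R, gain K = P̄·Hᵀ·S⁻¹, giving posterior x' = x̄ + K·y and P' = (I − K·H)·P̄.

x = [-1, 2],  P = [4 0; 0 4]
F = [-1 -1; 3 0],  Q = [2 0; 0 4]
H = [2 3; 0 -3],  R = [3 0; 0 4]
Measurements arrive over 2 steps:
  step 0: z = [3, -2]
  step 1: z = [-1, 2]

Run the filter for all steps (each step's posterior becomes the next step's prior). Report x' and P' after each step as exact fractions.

step 0: x' = [102/2833, 2283/2833], P' = [4062/2833 -1572/2833; -1572/2833 1144/2833]
step 1: x' = [-37943/1134999, -529142/1134999], P' = [393442/378333 -152900/378333; -152900/378333 130540/378333]

step 0: x̄ = F·x = [-1, -3]
step 0: P̄ = F·P·Fᵀ + Q = [10 -12; -12 40]
step 0: y = z − H·x̄ = [14, -11]
step 0: S = H·P̄·Hᵀ + R = [259 -288; -288 364]
step 0: K = P̄·Hᵀ·S⁻¹ = [1136/2833 1179/2833; 96/2833 -858/2833]
step 0: x' = x̄ + K·y = [102/2833, 2283/2833]
step 0: P' = (I − K·H)·P̄ = [4062/2833 -1572/2833; -1572/2833 1144/2833]
step 1: x̄ = F·x = [-2385/2833, 306/2833]
step 1: P̄ = F·P·Fᵀ + Q = [7728/2833 -7470/2833; -7470/2833 47890/2833]
step 1: y = z − H·x̄ = [1019/2833, 6584/2833]
step 1: S = H·P̄·Hᵀ + R = [380781/2833 -386190/2833; -386190/2833 442342/2833]
step 1: K = P̄·Hᵀ·S⁻¹ = [328184/1134999 38225/126111; 85820/1134999 -32635/126111]
step 1: x' = x̄ + K·y = [-37943/1134999, -529142/1134999]
step 1: P' = (I − K·H)·P̄ = [393442/378333 -152900/378333; -152900/378333 130540/378333]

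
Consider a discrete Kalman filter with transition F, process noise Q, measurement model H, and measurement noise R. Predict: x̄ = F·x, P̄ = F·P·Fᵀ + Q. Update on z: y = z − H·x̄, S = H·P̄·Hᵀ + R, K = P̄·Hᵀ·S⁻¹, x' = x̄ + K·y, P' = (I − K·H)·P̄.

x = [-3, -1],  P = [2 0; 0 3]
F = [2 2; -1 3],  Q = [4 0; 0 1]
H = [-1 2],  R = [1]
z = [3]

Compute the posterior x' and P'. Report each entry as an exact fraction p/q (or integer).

x' = [-732/89, -230/89]
P' = [2120/89 1062/89; 1062/89 554/89]

x̄ = F·x = [-8, 0]
P̄ = F·P·Fᵀ + Q = [24 14; 14 30]
y = z − H·x̄ = [-5]
S = H·P̄·Hᵀ + R = [89]
K = P̄·Hᵀ·S⁻¹ = [4/89; 46/89]
x' = x̄ + K·y = [-732/89, -230/89]
P' = (I − K·H)·P̄ = [2120/89 1062/89; 1062/89 554/89]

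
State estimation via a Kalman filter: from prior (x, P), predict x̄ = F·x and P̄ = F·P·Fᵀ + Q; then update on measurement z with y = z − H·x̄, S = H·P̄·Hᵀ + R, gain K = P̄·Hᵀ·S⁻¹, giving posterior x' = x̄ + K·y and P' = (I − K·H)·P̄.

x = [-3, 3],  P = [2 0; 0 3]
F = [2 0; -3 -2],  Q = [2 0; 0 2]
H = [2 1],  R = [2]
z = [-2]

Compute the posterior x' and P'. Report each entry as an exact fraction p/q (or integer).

x' = [-50/13, 67/13]
P' = [98/13 -188/13; -188/13 384/13]

x̄ = F·x = [-6, 3]
P̄ = F·P·Fᵀ + Q = [10 -12; -12 32]
y = z − H·x̄ = [7]
S = H·P̄·Hᵀ + R = [26]
K = P̄·Hᵀ·S⁻¹ = [4/13; 4/13]
x' = x̄ + K·y = [-50/13, 67/13]
P' = (I − K·H)·P̄ = [98/13 -188/13; -188/13 384/13]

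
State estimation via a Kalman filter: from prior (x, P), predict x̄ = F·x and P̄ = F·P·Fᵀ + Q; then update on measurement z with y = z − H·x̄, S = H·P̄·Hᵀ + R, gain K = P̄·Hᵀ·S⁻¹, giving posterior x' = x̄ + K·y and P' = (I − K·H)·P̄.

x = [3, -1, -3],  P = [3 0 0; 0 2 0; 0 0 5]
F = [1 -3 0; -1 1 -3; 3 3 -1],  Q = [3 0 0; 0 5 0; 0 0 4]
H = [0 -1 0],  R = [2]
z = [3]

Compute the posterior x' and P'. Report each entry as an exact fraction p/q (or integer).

x' = [138/19, -155/57, 139/19]
P' = [429/19 -6/19 -135/19; -6/19 110/57 8/19; -135/19 8/19 978/19]

x̄ = F·x = [6, 5, 9]
P̄ = F·P·Fᵀ + Q = [24 -9 -9; -9 55 12; -9 12 54]
y = z − H·x̄ = [8]
S = H·P̄·Hᵀ + R = [57]
K = P̄·Hᵀ·S⁻¹ = [3/19; -55/57; -4/19]
x' = x̄ + K·y = [138/19, -155/57, 139/19]
P' = (I − K·H)·P̄ = [429/19 -6/19 -135/19; -6/19 110/57 8/19; -135/19 8/19 978/19]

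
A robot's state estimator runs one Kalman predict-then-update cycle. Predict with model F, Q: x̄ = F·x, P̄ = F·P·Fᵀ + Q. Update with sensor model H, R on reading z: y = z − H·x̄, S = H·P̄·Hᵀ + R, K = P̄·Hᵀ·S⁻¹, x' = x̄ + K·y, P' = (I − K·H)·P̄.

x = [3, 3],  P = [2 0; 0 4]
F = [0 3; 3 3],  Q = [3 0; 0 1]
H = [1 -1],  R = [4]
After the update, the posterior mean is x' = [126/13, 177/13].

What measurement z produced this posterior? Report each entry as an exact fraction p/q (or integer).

z = [-3]

x̄ = F·x = [9, 18]
P̄ = F·P·Fᵀ + Q = [39 36; 36 55]
S = H·P̄·Hᵀ + R = [26]
K = P̄·Hᵀ·S⁻¹ = [3/26; -19/26]
x' − x̄ = [9/13, -57/13] = K·y
y = (KᵀK)⁻¹·Kᵀ·(x' − x̄) = [6]
z = y + H·x̄ = [6] + [-9] = [-3]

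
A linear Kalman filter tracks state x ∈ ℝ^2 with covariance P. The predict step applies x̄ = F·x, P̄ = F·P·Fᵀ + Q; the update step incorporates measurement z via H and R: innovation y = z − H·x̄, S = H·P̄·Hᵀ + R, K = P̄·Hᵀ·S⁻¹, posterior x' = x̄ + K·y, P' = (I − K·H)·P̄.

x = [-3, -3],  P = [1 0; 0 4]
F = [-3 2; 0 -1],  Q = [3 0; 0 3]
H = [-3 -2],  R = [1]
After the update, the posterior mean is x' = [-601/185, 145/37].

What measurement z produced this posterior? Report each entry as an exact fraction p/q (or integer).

x̄ = F·x = [3, 3]
P̄ = F·P·Fᵀ + Q = [28 -8; -8 7]
S = H·P̄·Hᵀ + R = [185]
K = P̄·Hᵀ·S⁻¹ = [-68/185; 2/37]
x' − x̄ = [-1156/185, 34/37] = K·y
y = (KᵀK)⁻¹·Kᵀ·(x' − x̄) = [17]
z = y + H·x̄ = [17] + [-15] = [2]

z = [2]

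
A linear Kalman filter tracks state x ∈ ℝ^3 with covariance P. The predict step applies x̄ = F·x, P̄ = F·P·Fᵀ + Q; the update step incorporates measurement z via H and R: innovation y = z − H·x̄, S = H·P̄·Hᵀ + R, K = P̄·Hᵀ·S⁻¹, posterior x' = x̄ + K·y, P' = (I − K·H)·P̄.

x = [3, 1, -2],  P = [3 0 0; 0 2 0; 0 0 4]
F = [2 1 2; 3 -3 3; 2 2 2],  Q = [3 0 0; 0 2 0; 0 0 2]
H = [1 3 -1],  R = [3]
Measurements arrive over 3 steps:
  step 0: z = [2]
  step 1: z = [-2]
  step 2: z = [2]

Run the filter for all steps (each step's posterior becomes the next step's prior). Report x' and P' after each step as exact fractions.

step 0: x' = [2706/793, 765/793, 3424/793], P' = [14288/793 753/793 16220/793; 753/793 794/793 2370/793; 16220/793 2370/793 23078/793]
step 1: x' = [57816/30187, -24153/60374, 81104/30187], P' = [16081680/1298041 1551849/2596082 17497008/1298041; 1551849/2596082 5166119/5192164 3349017/1298041; 17497008/1298041 3349017/1298041 26619462/1298041]
step 2: x' = [-2301816387/1632491534, 5694252099/11427440738, -11111496503/5713720369], P' = [40926153913/3264983068 2008127475/3264983068 22323167615/1632491534; 2008127475/3264983068 22776702167/22854881476 29738408979/11427440738; 22323167615/1632491534 29738408979/11427440738 118653191269/5713720369]

step 0: x̄ = F·x = [3, 0, 4]
step 0: P̄ = F·P·Fᵀ + Q = [33 36 32; 36 83 30; 32 30 38]
step 0: y = z − H·x̄ = [3]
step 0: S = H·P̄·Hᵀ + R = [793]
step 0: K = P̄·Hᵀ·S⁻¹ = [109/793; 255/793; 84/793]
step 0: x' = x̄ + K·y = [2706/793, 765/793, 3424/793]
step 0: P' = (I − K·H)·P̄ = [14288/793 753/793 16220/793; 753/793 794/793 2370/793; 16220/793 2370/793 23078/793]
step 1: x̄ = F·x = [13025/793, 16095/793, 13790/793]
step 1: P̄ = F·P·Fᵀ + Q = [294889/793 407085/793 299550/793; 407085/793 580772/793 414072/793; 299550/793 414072/793 308970/793]
step 1: y = z − H·x̄ = [-49106/793]
step 1: S = H·P̄·Hᵀ + R = [5192164/793]
step 1: K = P̄·Hᵀ·S⁻¹ = [608297/2596082; 1735329/5192164; 308199/1298041]
step 1: x' = x̄ + K·y = [57816/30187, -24153/60374, 81104/30187]
step 1: P' = (I − K·H)·P̄ = [16081680/1298041 1551849/2596082 17497008/1298041; 1551849/2596082 5166119/5192164 3349017/1298041; 17497008/1298041 3349017/1298041 26619462/1298041]
step 2: x̄ = F·x = [531527/60374, 905979/60374, 253687/30187]
step 2: P̄ = F·P·Fᵀ + Q = [1329864203/5192164 1799686137/5192164 676226681/2596082; 1799686137/5192164 2556909299/5192164 916843539/2596082; 676226681/2596082 916843539/2596082 351542365/1298041]
step 2: y = z − H·x̄ = [-1310671/30187]
step 2: S = H·P̄·Hᵀ + R = [5713720369/1298041]
step 2: K = P̄·Hᵀ·S⁻¹ = [192016759/816245767; 1909181739/5713720369; 1361836284/5713720369]
step 2: x' = x̄ + K·y = [-2301816387/1632491534, 5694252099/11427440738, -11111496503/5713720369]
step 2: P' = (I − K·H)·P̄ = [40926153913/3264983068 2008127475/3264983068 22323167615/1632491534; 2008127475/3264983068 22776702167/22854881476 29738408979/11427440738; 22323167615/1632491534 29738408979/11427440738 118653191269/5713720369]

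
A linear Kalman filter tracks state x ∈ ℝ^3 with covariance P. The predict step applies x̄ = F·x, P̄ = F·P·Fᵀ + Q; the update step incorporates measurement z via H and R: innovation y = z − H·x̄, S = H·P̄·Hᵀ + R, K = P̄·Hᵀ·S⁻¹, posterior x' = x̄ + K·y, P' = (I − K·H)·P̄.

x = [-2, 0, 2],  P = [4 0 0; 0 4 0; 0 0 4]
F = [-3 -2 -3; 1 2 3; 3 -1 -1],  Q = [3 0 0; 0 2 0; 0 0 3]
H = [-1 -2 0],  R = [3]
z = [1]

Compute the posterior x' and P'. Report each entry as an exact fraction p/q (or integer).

x' = [333/70, -94/35, -136/35]
P' = [5001/70 -1278/35 -1152/35; -1278/35 678/35 552/35; -1152/35 552/35 1133/35]

x̄ = F·x = [0, 4, -8]
P̄ = F·P·Fᵀ + Q = [91 -64 -16; -64 58 -8; -16 -8 47]
y = z − H·x̄ = [9]
S = H·P̄·Hᵀ + R = [70]
K = P̄·Hᵀ·S⁻¹ = [37/70; -26/35; 16/35]
x' = x̄ + K·y = [333/70, -94/35, -136/35]
P' = (I − K·H)·P̄ = [5001/70 -1278/35 -1152/35; -1278/35 678/35 552/35; -1152/35 552/35 1133/35]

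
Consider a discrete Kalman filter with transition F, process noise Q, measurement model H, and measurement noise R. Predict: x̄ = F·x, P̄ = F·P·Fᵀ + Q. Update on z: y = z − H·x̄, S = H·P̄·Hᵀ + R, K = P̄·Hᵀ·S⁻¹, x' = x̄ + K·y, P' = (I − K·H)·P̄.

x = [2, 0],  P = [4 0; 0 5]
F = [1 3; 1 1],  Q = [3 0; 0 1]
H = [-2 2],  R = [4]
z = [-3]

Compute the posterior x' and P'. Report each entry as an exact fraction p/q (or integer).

x̄ = F·x = [2, 2]
P̄ = F·P·Fᵀ + Q = [52 19; 19 10]
y = z − H·x̄ = [-3]
S = H·P̄·Hᵀ + R = [100]
K = P̄·Hᵀ·S⁻¹ = [-33/50; -9/50]
x' = x̄ + K·y = [199/50, 127/50]
P' = (I − K·H)·P̄ = [211/25 178/25; 178/25 169/25]

x' = [199/50, 127/50]
P' = [211/25 178/25; 178/25 169/25]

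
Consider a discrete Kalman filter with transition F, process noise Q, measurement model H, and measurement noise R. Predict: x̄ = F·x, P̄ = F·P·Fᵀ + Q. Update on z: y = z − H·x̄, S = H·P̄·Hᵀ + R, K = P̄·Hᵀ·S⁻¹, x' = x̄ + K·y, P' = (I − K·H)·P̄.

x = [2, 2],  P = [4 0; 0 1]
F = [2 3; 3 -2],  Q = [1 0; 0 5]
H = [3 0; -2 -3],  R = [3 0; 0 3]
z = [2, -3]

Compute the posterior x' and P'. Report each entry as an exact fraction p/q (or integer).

x̄ = F·x = [10, 2]
P̄ = F·P·Fᵀ + Q = [26 18; 18 45]
y = z − H·x̄ = [-28, 23]
S = H·P̄·Hᵀ + R = [237 -318; -318 728]
K = P̄·Hᵀ·S⁻¹ = [1923/5951 -53/11902; -2511/11902 -7785/23804]
x' = x̄ + K·y = [10113/11902, 9169/23804]
P' = (I − K·H)·P̄ = [1923/5951 -2511/11902; -2511/11902 11133/23804]

x' = [10113/11902, 9169/23804]
P' = [1923/5951 -2511/11902; -2511/11902 11133/23804]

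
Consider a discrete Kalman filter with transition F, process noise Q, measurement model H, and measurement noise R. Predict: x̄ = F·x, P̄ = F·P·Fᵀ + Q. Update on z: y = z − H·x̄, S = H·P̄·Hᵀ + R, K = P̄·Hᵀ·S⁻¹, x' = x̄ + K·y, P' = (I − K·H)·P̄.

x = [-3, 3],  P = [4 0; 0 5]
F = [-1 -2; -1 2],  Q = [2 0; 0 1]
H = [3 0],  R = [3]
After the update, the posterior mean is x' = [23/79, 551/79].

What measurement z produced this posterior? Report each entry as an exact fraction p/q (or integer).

x̄ = F·x = [-3, 9]
P̄ = F·P·Fᵀ + Q = [26 -16; -16 25]
S = H·P̄·Hᵀ + R = [237]
K = P̄·Hᵀ·S⁻¹ = [26/79; -16/79]
x' − x̄ = [260/79, -160/79] = K·y
y = (KᵀK)⁻¹·Kᵀ·(x' − x̄) = [10]
z = y + H·x̄ = [10] + [-9] = [1]

z = [1]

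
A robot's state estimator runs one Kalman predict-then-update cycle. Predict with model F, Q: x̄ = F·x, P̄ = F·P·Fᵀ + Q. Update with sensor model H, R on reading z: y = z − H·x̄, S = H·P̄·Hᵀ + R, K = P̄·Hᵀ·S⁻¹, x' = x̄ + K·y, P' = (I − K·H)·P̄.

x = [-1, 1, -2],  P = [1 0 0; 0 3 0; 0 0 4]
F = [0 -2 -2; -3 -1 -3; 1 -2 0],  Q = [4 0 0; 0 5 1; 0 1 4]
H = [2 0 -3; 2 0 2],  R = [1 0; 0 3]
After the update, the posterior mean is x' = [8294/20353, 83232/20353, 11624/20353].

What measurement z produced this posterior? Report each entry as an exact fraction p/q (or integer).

x̄ = F·x = [2, 8, -3]
P̄ = F·P·Fᵀ + Q = [32 30 12; 30 53 4; 12 4 17]
S = H·P̄·Hᵀ + R = [138 2; 2 295]
K = P̄·Hᵀ·S⁻¹ = [4042/20353 6044/20353; 7012/20353 4644/20353; -8081/40706 4029/20353]
x' − x̄ = [-32412/20353, -79592/20353, 72683/20353] = K·y
y = (KᵀK)⁻¹·Kᵀ·(x' − x̄) = [-14, 4]
z = y + H·x̄ = [-14, 4] + [13, -2] = [-1, 2]

z = [-1, 2]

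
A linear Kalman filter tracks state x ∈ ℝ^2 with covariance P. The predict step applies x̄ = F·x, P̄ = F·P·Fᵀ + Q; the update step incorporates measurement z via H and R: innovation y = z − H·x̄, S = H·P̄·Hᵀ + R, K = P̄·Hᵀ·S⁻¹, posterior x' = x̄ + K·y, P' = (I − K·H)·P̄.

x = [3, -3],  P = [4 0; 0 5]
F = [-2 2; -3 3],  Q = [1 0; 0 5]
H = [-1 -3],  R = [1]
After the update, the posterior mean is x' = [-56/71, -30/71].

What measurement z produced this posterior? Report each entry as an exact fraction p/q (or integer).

x̄ = F·x = [-12, -18]
P̄ = F·P·Fᵀ + Q = [37 54; 54 86]
S = H·P̄·Hᵀ + R = [1136]
K = P̄·Hᵀ·S⁻¹ = [-199/1136; -39/142]
x' − x̄ = [796/71, 1248/71] = K·y
y = (KᵀK)⁻¹·Kᵀ·(x' − x̄) = [-64]
z = y + H·x̄ = [-64] + [66] = [2]

z = [2]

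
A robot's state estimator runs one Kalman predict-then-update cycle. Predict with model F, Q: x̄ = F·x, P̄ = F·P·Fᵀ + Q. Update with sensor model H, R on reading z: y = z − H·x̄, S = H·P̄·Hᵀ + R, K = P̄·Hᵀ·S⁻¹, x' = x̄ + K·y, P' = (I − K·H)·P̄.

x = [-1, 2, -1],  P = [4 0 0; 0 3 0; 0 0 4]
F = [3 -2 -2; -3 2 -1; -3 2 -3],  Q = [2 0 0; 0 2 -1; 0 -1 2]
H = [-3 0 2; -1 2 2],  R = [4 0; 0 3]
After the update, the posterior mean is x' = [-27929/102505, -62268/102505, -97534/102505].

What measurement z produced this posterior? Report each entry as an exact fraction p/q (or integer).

z = [-1, -3]

x̄ = F·x = [-5, 8, 10]
P̄ = F·P·Fᵀ + Q = [66 -40 -24; -40 54 59; -24 59 86]
S = H·P̄·Hᵀ + R = [1230 1210; 1210 1357]
K = P̄·Hᵀ·S⁻¹ = [-49541/102505 5904/20501; 553/102505 3920/20501; -24416/102505 9098/20501]
x' − x̄ = [484596/102505, -882308/102505, -1122584/102505] = K·y
y = (KᵀK)⁻¹·Kᵀ·(x' − x̄) = [-36, -44]
z = y + H·x̄ = [-36, -44] + [35, 41] = [-1, -3]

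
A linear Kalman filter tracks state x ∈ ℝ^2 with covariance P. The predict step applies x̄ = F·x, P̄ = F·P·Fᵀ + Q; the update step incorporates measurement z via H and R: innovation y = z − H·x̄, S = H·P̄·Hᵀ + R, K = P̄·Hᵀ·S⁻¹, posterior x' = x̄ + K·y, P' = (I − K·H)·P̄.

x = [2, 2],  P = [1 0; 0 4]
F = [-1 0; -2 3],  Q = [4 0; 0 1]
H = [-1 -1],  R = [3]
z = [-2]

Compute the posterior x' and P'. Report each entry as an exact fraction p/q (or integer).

x' = [-92/53, 192/53]
P' = [216/53 -195/53; -195/53 324/53]

x̄ = F·x = [-2, 2]
P̄ = F·P·Fᵀ + Q = [5 2; 2 41]
y = z − H·x̄ = [-2]
S = H·P̄·Hᵀ + R = [53]
K = P̄·Hᵀ·S⁻¹ = [-7/53; -43/53]
x' = x̄ + K·y = [-92/53, 192/53]
P' = (I − K·H)·P̄ = [216/53 -195/53; -195/53 324/53]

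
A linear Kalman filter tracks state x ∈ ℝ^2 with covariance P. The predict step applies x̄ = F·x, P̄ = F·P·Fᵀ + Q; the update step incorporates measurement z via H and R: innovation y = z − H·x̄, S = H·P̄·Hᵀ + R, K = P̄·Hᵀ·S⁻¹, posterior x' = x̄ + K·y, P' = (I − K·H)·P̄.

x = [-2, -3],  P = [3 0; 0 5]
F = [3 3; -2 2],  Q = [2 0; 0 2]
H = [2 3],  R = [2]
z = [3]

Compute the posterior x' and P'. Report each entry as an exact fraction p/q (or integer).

x̄ = F·x = [-15, -2]
P̄ = F·P·Fᵀ + Q = [74 12; 12 34]
y = z − H·x̄ = [39]
S = H·P̄·Hᵀ + R = [748]
K = P̄·Hᵀ·S⁻¹ = [46/187; 63/374]
x' = x̄ + K·y = [-1011/187, 1709/374]
P' = (I − K·H)·P̄ = [5374/187 -3552/187; -3552/187 2389/187]

x' = [-1011/187, 1709/374]
P' = [5374/187 -3552/187; -3552/187 2389/187]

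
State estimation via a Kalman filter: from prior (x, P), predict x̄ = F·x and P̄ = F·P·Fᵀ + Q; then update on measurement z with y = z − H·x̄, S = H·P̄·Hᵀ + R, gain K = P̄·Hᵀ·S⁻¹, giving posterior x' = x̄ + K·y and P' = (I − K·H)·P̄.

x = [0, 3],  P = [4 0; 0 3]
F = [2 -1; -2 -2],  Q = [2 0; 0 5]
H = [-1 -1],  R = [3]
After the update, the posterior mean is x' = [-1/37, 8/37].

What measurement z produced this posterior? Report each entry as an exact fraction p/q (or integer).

z = [-1]

x̄ = F·x = [-3, -6]
P̄ = F·P·Fᵀ + Q = [21 -10; -10 33]
S = H·P̄·Hᵀ + R = [37]
K = P̄·Hᵀ·S⁻¹ = [-11/37; -23/37]
x' − x̄ = [110/37, 230/37] = K·y
y = (KᵀK)⁻¹·Kᵀ·(x' − x̄) = [-10]
z = y + H·x̄ = [-10] + [9] = [-1]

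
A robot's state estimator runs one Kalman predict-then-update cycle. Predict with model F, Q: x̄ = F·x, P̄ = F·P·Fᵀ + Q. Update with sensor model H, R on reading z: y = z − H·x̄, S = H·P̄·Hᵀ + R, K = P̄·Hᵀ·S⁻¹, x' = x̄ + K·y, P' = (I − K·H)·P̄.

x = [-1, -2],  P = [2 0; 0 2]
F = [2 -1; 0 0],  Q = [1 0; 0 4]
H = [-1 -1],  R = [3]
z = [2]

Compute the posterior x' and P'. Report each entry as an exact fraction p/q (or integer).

x' = [-11/9, -4/9]
P' = [77/18 -22/9; -22/9 28/9]

x̄ = F·x = [0, 0]
P̄ = F·P·Fᵀ + Q = [11 0; 0 4]
y = z − H·x̄ = [2]
S = H·P̄·Hᵀ + R = [18]
K = P̄·Hᵀ·S⁻¹ = [-11/18; -2/9]
x' = x̄ + K·y = [-11/9, -4/9]
P' = (I − K·H)·P̄ = [77/18 -22/9; -22/9 28/9]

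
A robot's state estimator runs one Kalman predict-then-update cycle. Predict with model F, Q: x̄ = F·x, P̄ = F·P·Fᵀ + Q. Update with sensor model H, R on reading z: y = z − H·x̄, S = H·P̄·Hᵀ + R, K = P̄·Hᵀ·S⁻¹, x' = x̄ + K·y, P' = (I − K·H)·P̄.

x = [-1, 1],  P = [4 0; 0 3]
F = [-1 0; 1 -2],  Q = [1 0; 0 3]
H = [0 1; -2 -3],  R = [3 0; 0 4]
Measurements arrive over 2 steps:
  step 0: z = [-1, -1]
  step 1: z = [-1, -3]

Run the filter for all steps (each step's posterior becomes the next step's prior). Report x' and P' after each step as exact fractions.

step 0: x' = [1069/833, -11/17], P' = [2509/833 -30/17; -30/17 24/17]
step 1: x' = [7710/111233, 76369/111233], P' = [874345/444932 -274893/222466; -274893/222466 127509/111233]

step 0: x̄ = F·x = [1, -3]
step 0: P̄ = F·P·Fᵀ + Q = [5 -4; -4 19]
step 0: y = z − H·x̄ = [2, -8]
step 0: S = H·P̄·Hᵀ + R = [22 -49; -49 147]
step 0: K = P̄·Hᵀ·S⁻¹ = [-10/17 -152/833; 8/17 -3/17]
step 0: x' = x̄ + K·y = [1069/833, -11/17]
step 0: P' = (I − K·H)·P̄ = [2509/833 -30/17; -30/17 24/17]
step 1: x̄ = F·x = [-1069/833, 2147/833]
step 1: P̄ = F·P·Fᵀ + Q = [3342/833 -5449/833; -5449/833 15592/833]
step 1: y = z − H·x̄ = [-2980/833, 1804/833]
step 1: S = H·P̄·Hᵀ + R = [18091/833 -35878/833; -35878/833 91640/833]
step 1: K = P̄·Hᵀ·S⁻¹ = [-91631/222466 -24833/444932; 42503/111233 -53817/222466]
step 1: x' = x̄ + K·y = [7710/111233, 76369/111233]
step 1: P' = (I − K·H)·P̄ = [874345/444932 -274893/222466; -274893/222466 127509/111233]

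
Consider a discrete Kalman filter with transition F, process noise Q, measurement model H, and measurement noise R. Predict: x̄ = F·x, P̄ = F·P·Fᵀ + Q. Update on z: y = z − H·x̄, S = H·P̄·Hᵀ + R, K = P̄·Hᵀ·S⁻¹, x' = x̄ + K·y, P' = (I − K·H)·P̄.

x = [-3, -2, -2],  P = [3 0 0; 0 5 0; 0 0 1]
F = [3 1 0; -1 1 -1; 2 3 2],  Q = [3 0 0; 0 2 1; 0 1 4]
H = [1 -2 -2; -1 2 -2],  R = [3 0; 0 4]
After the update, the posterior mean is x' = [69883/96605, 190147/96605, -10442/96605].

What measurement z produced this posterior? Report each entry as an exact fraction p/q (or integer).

z = [-3, 3]

x̄ = F·x = [-11, 3, -16]
P̄ = F·P·Fᵀ + Q = [35 -4 33; -4 11 8; 33 8 65]
S = H·P̄·Hᵀ + R = [290 165; 165 427]
K = P̄·Hᵀ·S⁻¹ = [8164/96605 -5563/19321; -19584/96605 1966/19321; -23996/96605 -4797/19321]
x' − x̄ = [1132538/96605, -99668/96605, 1535238/96605] = K·y
y = (KᵀK)⁻¹·Kᵀ·(x' − x̄) = [-18, -46]
z = y + H·x̄ = [-18, -46] + [15, 49] = [-3, 3]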